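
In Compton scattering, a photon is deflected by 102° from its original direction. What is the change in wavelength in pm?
2.9308 pm

Using the Compton scattering formula:
Δλ = λ_C(1 - cos θ)

where λ_C = h/(m_e·c) ≈ 2.4263 pm is the Compton wavelength of an electron.

For θ = 102°:
cos(102°) = -0.2079
1 - cos(102°) = 1.2079

Δλ = 2.4263 × 1.2079
Δλ = 2.9308 pm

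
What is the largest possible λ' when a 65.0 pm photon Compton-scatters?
69.8526 pm (at θ = 180°)

The Compton shift is Δλ = λ_C(1 − cos θ).

Since cos θ ranges from −1 to 1, the factor (1 − cos θ) ranges from 0 to 2; the maximum shift occurs at θ = 180° (backscattering):
Δλ_max = 2λ_C = 2 × 2.4263 pm = 4.8526 pm

Maximum scattered wavelength:
λ'_max = λ₀ + Δλ_max = 65.0 + 4.8526 = 69.8526 pm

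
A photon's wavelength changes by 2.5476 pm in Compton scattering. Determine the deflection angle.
92.87°

From the Compton formula Δλ = λ_C(1 - cos θ), we can solve for θ:

cos θ = 1 - Δλ/λ_C

Given:
- Δλ = 2.5476 pm
- λ_C = h/(m_e·c) ≈ 2.42631024 pm

cos θ = 1 - 2.5476/2.42631024
cos θ = 1 - 1.049989
cos θ = -0.049989

θ = arccos(-0.049989)
θ = 92.87°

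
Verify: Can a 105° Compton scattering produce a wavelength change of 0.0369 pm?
No, inconsistent

Calculate the expected shift for θ = 105°:

Δλ_expected = λ_C(1 - cos(105°))
Δλ_expected = 2.4263 × (1 - cos(105°))
Δλ_expected = 2.4263 × 1.2588
Δλ_expected = 3.0543 pm

Given shift: 0.0369 pm
Expected shift: 3.0543 pm
Difference: 3.0174 pm

The values do not match. The given shift corresponds to θ ≈ 10.0°, not 105°.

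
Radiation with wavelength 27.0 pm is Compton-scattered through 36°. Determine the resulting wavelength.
27.4634 pm

Using the Compton scattering formula:
λ' = λ + Δλ = λ + λ_C(1 - cos θ)

Given:
- Initial wavelength λ = 27.0 pm
- Scattering angle θ = 36°
- Compton wavelength λ_C ≈ 2.4263 pm

Calculate the shift:
Δλ = 2.4263 × (1 - cos(36°))
Δλ = 2.4263 × 0.1910
Δλ = 0.4634 pm

Final wavelength:
λ' = 27.0 + 0.4634 = 27.4634 pm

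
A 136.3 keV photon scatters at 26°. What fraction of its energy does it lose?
0.0263 (or 2.63%)

Calculate initial and final photon energies:

Initial: E₀ = 136.3 keV → λ₀ = 9.0964 pm
Compton shift: Δλ = 0.2456 pm
Final wavelength: λ' = 9.3420 pm
Final energy: E' = 132.7173 keV

Fractional energy loss:
(E₀ - E')/E₀ = (136.3000 - 132.7173)/136.3000
= 3.5827/136.3000
= 0.0263
= 2.63%

(Intermediate values are shown rounded; full precision is carried through to the final answer.)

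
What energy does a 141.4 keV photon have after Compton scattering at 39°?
133.1868 keV

First convert energy to wavelength:
λ = hc/E, with hc ≈ 1239.842 keV·pm (i.e. 1239.842 eV·nm)

For E = 141.4 keV = 141400 eV:
λ = 1239.842 keV·pm / 141.4 keV
λ = 8.7683 pm

Calculate the Compton shift:
Δλ = λ_C(1 - cos(39°)) = 2.4263 × 0.2229
Δλ = 0.5407 pm

Final wavelength:
λ' = 8.7683 + 0.5407 = 9.3090 pm

Final energy:
E' = hc/λ' = 1239.842 / 9.3090 = 133.1868 keV

(Intermediate values are shown rounded; full precision is carried through to the final answer.)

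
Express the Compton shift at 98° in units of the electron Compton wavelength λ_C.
1.1392 λ_C

The Compton shift formula is:
Δλ = λ_C(1 - cos θ)

Dividing both sides by λ_C:
Δλ/λ_C = 1 - cos θ

For θ = 98°:
Δλ/λ_C = 1 - cos(98°)
Δλ/λ_C = 1 - -0.1392
Δλ/λ_C = 1.1392

This means the shift is 1.1392 × λ_C = 2.7640 pm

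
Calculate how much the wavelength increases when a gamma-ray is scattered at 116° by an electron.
3.4899 pm

Using the Compton scattering formula:
Δλ = λ_C(1 - cos θ)

where λ_C = h/(m_e·c) ≈ 2.4263 pm is the Compton wavelength of an electron.

For θ = 116°:
cos(116°) = -0.4384
1 - cos(116°) = 1.4384

Δλ = 2.4263 × 1.4384
Δλ = 3.4899 pm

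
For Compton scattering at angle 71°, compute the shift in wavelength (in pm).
1.6364 pm

Using the Compton scattering formula:
Δλ = λ_C(1 - cos θ)

where λ_C = h/(m_e·c) ≈ 2.4263 pm is the Compton wavelength of an electron.

For θ = 71°:
cos(71°) = 0.3256
1 - cos(71°) = 0.6744

Δλ = 2.4263 × 0.6744
Δλ = 1.6364 pm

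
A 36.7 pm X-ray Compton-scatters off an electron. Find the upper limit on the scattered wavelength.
41.5526 pm (at θ = 180°)

The Compton shift is Δλ = λ_C(1 − cos θ).

Since cos θ ranges from −1 to 1, the factor (1 − cos θ) ranges from 0 to 2; the maximum shift occurs at θ = 180° (backscattering):
Δλ_max = 2λ_C = 2 × 2.4263 pm = 4.8526 pm

Maximum scattered wavelength:
λ'_max = λ₀ + Δλ_max = 36.7 + 4.8526 = 41.5526 pm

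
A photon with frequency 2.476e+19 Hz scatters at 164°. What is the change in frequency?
6.986e+18 Hz (decrease)

Convert frequency to wavelength (c = 299792458 m/s):
λ₀ = c/f₀ = 299792458/2.476e+19 = 1.2107934e-11 m = 12.1079 pm

Calculate Compton shift:
Δλ = λ_C(1 - cos(164°)) = 4.7586 pm

Final wavelength:
λ' = λ₀ + Δλ = 12.1079 + 4.7586 = 16.8666 pm

Final frequency:
f' = c/λ' = 299792458/1.6866564e-11 = 1.7774365e+19 Hz

Frequency shift (decrease):
Δf = f₀ - f' = 2.476e+19 - 1.7774365e+19 = 6.986e+18 Hz

(Intermediate values are shown rounded; full precision is carried through to the final answer.)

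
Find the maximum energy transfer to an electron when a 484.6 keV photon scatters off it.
317.3049 keV

Maximum energy transfer occurs at θ = 180° (backscattering).

Initial photon: E₀ = 484.6 keV → λ₀ = 2.5585 pm

Maximum Compton shift (at 180°):
Δλ_max = 2λ_C = 2 × 2.4263 = 4.8526 pm

Final wavelength:
λ' = 2.5585 + 4.8526 = 7.4111 pm

Minimum photon energy (maximum energy to electron):
E'_min = hc/λ' = 167.2951 keV

Maximum electron kinetic energy:
K_max = E₀ - E'_min = 484.6000 - 167.2951 = 317.3049 keV

(Intermediate values are shown rounded; full precision is carried through to the final answer.)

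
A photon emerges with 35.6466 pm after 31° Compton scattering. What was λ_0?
35.3000 pm

From λ' = λ + Δλ, we have λ = λ' - Δλ

First calculate the Compton shift:
Δλ = λ_C(1 - cos θ)
Δλ = 2.4263 × (1 - cos(31°))
Δλ = 2.4263 × 0.1428
Δλ = 0.3466 pm

Initial wavelength:
λ = λ' - Δλ
λ = 35.6466 - 0.3466
λ = 35.3000 pm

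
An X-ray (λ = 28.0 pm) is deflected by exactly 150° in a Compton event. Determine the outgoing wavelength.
32.5276 pm

Using the Compton formula: λ' = λ + λ_C(1 − cos θ)

For θ = 150°, cos θ = -√3/2 (exact) ≈ -0.8660, so:
1 − cos 150° = 1 − (-√3/2) ≈ 1.8660

Δλ = λ_C × 1.8660 = 2.4263 × 1.8660 = 4.5276 pm

λ' = 28.0 + 4.5276 = 32.5276 pm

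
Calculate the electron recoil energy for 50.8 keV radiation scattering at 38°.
1.0485 keV

By energy conservation: K_e = E_initial - E_final

First find the scattered photon energy:
Initial wavelength: λ = hc/E = 24.4063 pm
Compton shift: Δλ = λ_C(1 - cos(38°)) = 0.5144 pm
Final wavelength: λ' = 24.4063 + 0.5144 = 24.9207 pm
Final photon energy: E' = hc/λ' = 49.7515 keV

Electron kinetic energy:
K_e = E - E' = 50.8000 - 49.7515 = 1.0485 keV

(Intermediate values are shown rounded; full precision is carried through to the final answer.)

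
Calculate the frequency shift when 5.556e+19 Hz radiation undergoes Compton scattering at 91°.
1.744e+19 Hz (decrease)

Convert frequency to wavelength (c = 299792458 m/s):
λ₀ = c/f₀ = 299792458/5.556e+19 = 5.3958326e-12 m = 5.3958 pm

Calculate Compton shift:
Δλ = λ_C(1 - cos(91°)) = 2.4687 pm

Final wavelength:
λ' = λ₀ + Δλ = 5.3958 + 2.4687 = 7.8645 pm

Final frequency:
f' = c/λ' = 299792458/7.8644878e-12 = 3.8119769e+19 Hz

Frequency shift (decrease):
Δf = f₀ - f' = 5.556e+19 - 3.8119769e+19 = 1.744e+19 Hz

(Intermediate values are shown rounded; full precision is carried through to the final answer.)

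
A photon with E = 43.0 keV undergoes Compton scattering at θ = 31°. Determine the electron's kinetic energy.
0.5107 keV

By energy conservation: K_e = E_initial - E_final

First find the scattered photon energy:
Initial wavelength: λ = hc/E = 28.8335 pm
Compton shift: Δλ = λ_C(1 - cos(31°)) = 0.3466 pm
Final wavelength: λ' = 28.8335 + 0.3466 = 29.1801 pm
Final photon energy: E' = hc/λ' = 42.4893 keV

Electron kinetic energy:
K_e = E - E' = 43.0000 - 42.4893 = 0.5107 keV

(Intermediate values are shown rounded; full precision is carried through to the final answer.)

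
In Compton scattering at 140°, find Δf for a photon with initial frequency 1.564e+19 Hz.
2.857e+18 Hz (decrease)

Convert frequency to wavelength (c = 299792458 m/s):
λ₀ = c/f₀ = 299792458/1.564e+19 = 1.9168316e-11 m = 19.1683 pm

Calculate Compton shift:
Δλ = λ_C(1 - cos(140°)) = 4.2850 pm

Final wavelength:
λ' = λ₀ + Δλ = 19.1683 + 4.2850 = 23.4533 pm

Final frequency:
f' = c/λ' = 299792458/2.3453287e-11 = 1.2782535e+19 Hz

Frequency shift (decrease):
Δf = f₀ - f' = 1.564e+19 - 1.2782535e+19 = 2.857e+18 Hz

(Intermediate values are shown rounded; full precision is carried through to the final answer.)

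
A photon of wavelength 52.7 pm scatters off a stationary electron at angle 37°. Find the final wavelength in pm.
53.1886 pm

Using the Compton scattering formula:
λ' = λ + Δλ = λ + λ_C(1 - cos θ)

Given:
- Initial wavelength λ = 52.7 pm
- Scattering angle θ = 37°
- Compton wavelength λ_C ≈ 2.4263 pm

Calculate the shift:
Δλ = 2.4263 × (1 - cos(37°))
Δλ = 2.4263 × 0.2014
Δλ = 0.4886 pm

Final wavelength:
λ' = 52.7 + 0.4886 = 53.1886 pm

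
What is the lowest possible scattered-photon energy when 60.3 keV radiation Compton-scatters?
48.7861 keV (at θ = 180°)

The scattered photon has minimum energy when its wavelength is maximum, i.e., when the Compton shift Δλ = λ_C(1 − cos θ) is maximum. This occurs at θ = 180° (backscattering), giving Δλ_max = 2λ_C = 4.8526 pm.

Initial wavelength: λ₀ = hc/E₀ = 20.5612 pm
Maximum final wavelength: λ'_max = λ₀ + 2λ_C = 20.5612 + 4.8526 = 25.4138 pm
Minimum final energy: E'_min = hc/λ'_max = 48.7861 keV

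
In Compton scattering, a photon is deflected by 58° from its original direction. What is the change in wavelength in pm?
1.1406 pm

Using the Compton scattering formula:
Δλ = λ_C(1 - cos θ)

where λ_C = h/(m_e·c) ≈ 2.4263 pm is the Compton wavelength of an electron.

For θ = 58°:
cos(58°) = 0.5299
1 - cos(58°) = 0.4701

Δλ = 2.4263 × 0.4701
Δλ = 1.1406 pm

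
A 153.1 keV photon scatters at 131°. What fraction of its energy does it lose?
0.3316 (or 33.16%)

Calculate initial and final photon energies:

Initial: E₀ = 153.1 keV → λ₀ = 8.0982 pm
Compton shift: Δλ = 4.0181 pm
Final wavelength: λ' = 12.1164 pm
Final energy: E' = 102.3279 keV

Fractional energy loss:
(E₀ - E')/E₀ = (153.1000 - 102.3279)/153.1000
= 50.7721/153.1000
= 0.3316
= 33.16%

(Intermediate values are shown rounded; full precision is carried through to the final answer.)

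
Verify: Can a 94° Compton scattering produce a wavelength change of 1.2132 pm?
No, inconsistent

Calculate the expected shift for θ = 94°:

Δλ_expected = λ_C(1 - cos(94°))
Δλ_expected = 2.4263 × (1 - cos(94°))
Δλ_expected = 2.4263 × 1.0698
Δλ_expected = 2.5956 pm

Given shift: 1.2132 pm
Expected shift: 2.5956 pm
Difference: 1.3824 pm

The values do not match. The given shift corresponds to θ ≈ 60.0°, not 94°.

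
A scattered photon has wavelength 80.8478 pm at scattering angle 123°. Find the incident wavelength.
77.1000 pm

From λ' = λ + Δλ, we have λ = λ' - Δλ

First calculate the Compton shift:
Δλ = λ_C(1 - cos θ)
Δλ = 2.4263 × (1 - cos(123°))
Δλ = 2.4263 × 1.5446
Δλ = 3.7478 pm

Initial wavelength:
λ = λ' - Δλ
λ = 80.8478 - 3.7478
λ = 77.1000 pm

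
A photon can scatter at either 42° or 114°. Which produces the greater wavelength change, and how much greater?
114° produces the larger shift by a factor of 5.477

Calculate both shifts using Δλ = λ_C(1 - cos θ):

For θ₁ = 42°:
Δλ₁ = 2.4263 × (1 - cos(42°))
Δλ₁ = 2.4263 × 0.2569
Δλ₁ = 0.6232 pm

For θ₂ = 114°:
Δλ₂ = 2.4263 × (1 - cos(114°))
Δλ₂ = 2.4263 × 1.4067
Δλ₂ = 3.4132 pm

The 114° angle produces the larger shift.
Ratio: 3.4132/0.6232 = 5.477

(Intermediate values are shown rounded; full precision is carried through to the final answer.)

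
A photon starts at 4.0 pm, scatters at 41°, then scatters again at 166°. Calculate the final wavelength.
9.3757 pm

Apply Compton shift twice:

First scattering at θ₁ = 41°:
Δλ₁ = λ_C(1 - cos(41°))
Δλ₁ = 2.4263 × 0.2453
Δλ₁ = 0.5952 pm

After first scattering:
λ₁ = 4.0 + 0.5952 = 4.5952 pm

Second scattering at θ₂ = 166°:
Δλ₂ = λ_C(1 - cos(166°))
Δλ₂ = 2.4263 × 1.9703
Δλ₂ = 4.7805 pm

Final wavelength:
λ₂ = 4.5952 + 4.7805 = 9.3757 pm

Total shift: Δλ_total = 0.5952 + 4.7805 = 5.3757 pm

(Intermediate values are shown rounded; full precision is carried through to the final answer.)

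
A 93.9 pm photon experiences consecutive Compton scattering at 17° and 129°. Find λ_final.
97.9593 pm

Apply Compton shift twice:

First scattering at θ₁ = 17°:
Δλ₁ = λ_C(1 - cos(17°))
Δλ₁ = 2.4263 × 0.0437
Δλ₁ = 0.1060 pm

After first scattering:
λ₁ = 93.9 + 0.1060 = 94.0060 pm

Second scattering at θ₂ = 129°:
Δλ₂ = λ_C(1 - cos(129°))
Δλ₂ = 2.4263 × 1.6293
Δλ₂ = 3.9532 pm

Final wavelength:
λ₂ = 94.0060 + 3.9532 = 97.9593 pm

Total shift: Δλ_total = 0.1060 + 3.9532 = 4.0593 pm

(Intermediate values are shown rounded; full precision is carried through to the final answer.)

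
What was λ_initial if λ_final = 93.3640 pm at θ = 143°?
89.0000 pm

From λ' = λ + Δλ, we have λ = λ' - Δλ

First calculate the Compton shift:
Δλ = λ_C(1 - cos θ)
Δλ = 2.4263 × (1 - cos(143°))
Δλ = 2.4263 × 1.7986
Δλ = 4.3640 pm

Initial wavelength:
λ = λ' - Δλ
λ = 93.3640 - 4.3640
λ = 89.0000 pm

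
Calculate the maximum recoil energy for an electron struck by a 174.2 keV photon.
70.6206 keV

Maximum energy transfer occurs at θ = 180° (backscattering).

Initial photon: E₀ = 174.2 keV → λ₀ = 7.1173 pm

Maximum Compton shift (at 180°):
Δλ_max = 2λ_C = 2 × 2.4263 = 4.8526 pm

Final wavelength:
λ' = 7.1173 + 4.8526 = 11.9700 pm

Minimum photon energy (maximum energy to electron):
E'_min = hc/λ' = 103.5794 keV

Maximum electron kinetic energy:
K_max = E₀ - E'_min = 174.2000 - 103.5794 = 70.6206 keV

(Intermediate values are shown rounded; full precision is carried through to the final answer.)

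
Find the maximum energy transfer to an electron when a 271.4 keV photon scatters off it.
139.7951 keV

Maximum energy transfer occurs at θ = 180° (backscattering).

Initial photon: E₀ = 271.4 keV → λ₀ = 4.5683 pm

Maximum Compton shift (at 180°):
Δλ_max = 2λ_C = 2 × 2.4263 = 4.8526 pm

Final wavelength:
λ' = 4.5683 + 4.8526 = 9.4209 pm

Minimum photon energy (maximum energy to electron):
E'_min = hc/λ' = 131.6049 keV

Maximum electron kinetic energy:
K_max = E₀ - E'_min = 271.4000 - 131.6049 = 139.7951 keV

(Intermediate values are shown rounded; full precision is carried through to the final answer.)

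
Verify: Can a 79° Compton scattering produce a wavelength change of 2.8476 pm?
No, inconsistent

Calculate the expected shift for θ = 79°:

Δλ_expected = λ_C(1 - cos(79°))
Δλ_expected = 2.4263 × (1 - cos(79°))
Δλ_expected = 2.4263 × 0.8092
Δλ_expected = 1.9633 pm

Given shift: 2.8476 pm
Expected shift: 1.9633 pm
Difference: 0.8843 pm

The values do not match. The given shift corresponds to θ ≈ 100.0°, not 79°.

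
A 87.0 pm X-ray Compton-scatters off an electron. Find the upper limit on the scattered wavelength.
91.8526 pm (at θ = 180°)

The Compton shift is Δλ = λ_C(1 − cos θ).

Since cos θ ranges from −1 to 1, the factor (1 − cos θ) ranges from 0 to 2; the maximum shift occurs at θ = 180° (backscattering):
Δλ_max = 2λ_C = 2 × 2.4263 pm = 4.8526 pm

Maximum scattered wavelength:
λ'_max = λ₀ + Δλ_max = 87.0 + 4.8526 = 91.8526 pm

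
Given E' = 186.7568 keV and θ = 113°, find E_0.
379.8000 keV

Convert final energy to wavelength (hc ≈ 1239.842 keV·pm):
λ' = hc/E' = 1239.842 / 186.7568 = 6.6388 pm

Calculate the Compton shift:
Δλ = λ_C(1 - cos(113°))
Δλ = 2.4263 × (1 - cos(113°))
Δλ = 3.3743 pm

Initial wavelength:
λ = λ' - Δλ = 6.6388 - 3.3743 = 3.2645 pm

Initial energy:
E = hc/λ = 1239.842 / 3.2645 = 379.8000 keV

(Intermediate values are shown rounded; full precision is carried through to the final answer.)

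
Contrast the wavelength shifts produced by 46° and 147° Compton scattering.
147° produces the larger shift by a factor of 6.022

Calculate both shifts using Δλ = λ_C(1 - cos θ):

For θ₁ = 46°:
Δλ₁ = 2.4263 × (1 - cos(46°))
Δλ₁ = 2.4263 × 0.3053
Δλ₁ = 0.7409 pm

For θ₂ = 147°:
Δλ₂ = 2.4263 × (1 - cos(147°))
Δλ₂ = 2.4263 × 1.8387
Δλ₂ = 4.4612 pm

The 147° angle produces the larger shift.
Ratio: 4.4612/0.7409 = 6.022

(Intermediate values are shown rounded; full precision is carried through to the final answer.)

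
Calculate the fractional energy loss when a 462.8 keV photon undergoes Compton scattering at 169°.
0.6422 (or 64.22%)

Calculate initial and final photon energies:

Initial: E₀ = 462.8 keV → λ₀ = 2.6790 pm
Compton shift: Δλ = 4.8080 pm
Final wavelength: λ' = 7.4870 pm
Final energy: E' = 165.5983 keV

Fractional energy loss:
(E₀ - E')/E₀ = (462.8000 - 165.5983)/462.8000
= 297.2017/462.8000
= 0.6422
= 64.22%

(Intermediate values are shown rounded; full precision is carried through to the final answer.)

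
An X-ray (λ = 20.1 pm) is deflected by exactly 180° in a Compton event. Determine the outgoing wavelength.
24.9526 pm

Using the Compton formula: λ' = λ + λ_C(1 − cos θ)

For θ = 180°, cos θ = -1 (exact) = -1.0000, so:
1 − cos 180° = 1 − (-1) = 2.0000

Δλ = λ_C × 2.0000 = 2.4263 × 2.0000 = 4.8526 pm

λ' = 20.1 + 4.8526 = 24.9526 pm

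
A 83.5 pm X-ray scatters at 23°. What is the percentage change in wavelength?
0.2310%

Calculate the Compton shift:
Δλ = λ_C(1 - cos(23°))
Δλ = 2.4263 × (1 - cos(23°))
Δλ = 2.4263 × 0.0795
Δλ = 0.1929 pm

Percentage change:
(Δλ/λ₀) × 100 = (0.1929/83.5) × 100
= 0.2310%

(Intermediate values are shown rounded; full precision is carried through to the final answer.)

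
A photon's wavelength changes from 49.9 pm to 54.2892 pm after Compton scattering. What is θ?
144.00°

First find the wavelength shift:
Δλ = λ' - λ = 54.2892 - 49.9 = 4.3892 pm

Using Δλ = λ_C(1 - cos θ), with λ_C = h/(m_e·c) ≈ 2.42631024 pm:
cos θ = 1 - Δλ/λ_C
cos θ = 1 - 4.3892/2.42631024
cos θ = -0.809002

θ = arccos(-0.809002)
θ = 144.00°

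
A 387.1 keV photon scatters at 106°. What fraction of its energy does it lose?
0.4914 (or 49.14%)

Calculate initial and final photon energies:

Initial: E₀ = 387.1 keV → λ₀ = 3.2029 pm
Compton shift: Δλ = 3.0951 pm
Final wavelength: λ' = 6.2980 pm
Final energy: E' = 196.8631 keV

Fractional energy loss:
(E₀ - E')/E₀ = (387.1000 - 196.8631)/387.1000
= 190.2369/387.1000
= 0.4914
= 49.14%

(Intermediate values are shown rounded; full precision is carried through to the final answer.)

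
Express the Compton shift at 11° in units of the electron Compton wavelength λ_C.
0.0184 λ_C

The Compton shift formula is:
Δλ = λ_C(1 - cos θ)

Dividing both sides by λ_C:
Δλ/λ_C = 1 - cos θ

For θ = 11°:
Δλ/λ_C = 1 - cos(11°)
Δλ/λ_C = 1 - 0.9816
Δλ/λ_C = 0.0184

This means the shift is 0.0184 × λ_C = 0.0446 pm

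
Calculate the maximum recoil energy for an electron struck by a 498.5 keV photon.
329.5788 keV

Maximum energy transfer occurs at θ = 180° (backscattering).

Initial photon: E₀ = 498.5 keV → λ₀ = 2.4871 pm

Maximum Compton shift (at 180°):
Δλ_max = 2λ_C = 2 × 2.4263 = 4.8526 pm

Final wavelength:
λ' = 2.4871 + 4.8526 = 7.3398 pm

Minimum photon energy (maximum energy to electron):
E'_min = hc/λ' = 168.9212 keV

Maximum electron kinetic energy:
K_max = E₀ - E'_min = 498.5000 - 168.9212 = 329.5788 keV

(Intermediate values are shown rounded; full precision is carried through to the final answer.)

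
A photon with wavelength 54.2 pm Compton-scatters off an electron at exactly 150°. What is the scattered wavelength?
58.7276 pm

Using the Compton formula: λ' = λ + λ_C(1 − cos θ)

For θ = 150°, cos θ = -√3/2 (exact) ≈ -0.8660, so:
1 − cos 150° = 1 − (-√3/2) ≈ 1.8660

Δλ = λ_C × 1.8660 = 2.4263 × 1.8660 = 4.5276 pm

λ' = 54.2 + 4.5276 = 58.7276 pm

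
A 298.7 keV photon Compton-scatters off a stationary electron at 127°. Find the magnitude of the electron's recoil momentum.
2.1936e-22 kg·m/s

The electron is initially at rest, so by conservation of momentum:
p⃗_e = p⃗₀ − p⃗'  (incident photon momentum minus scattered photon momentum)

Photon momentum magnitudes (p = h/λ = E/c):
λ₀ = hc/E₀ = 4.1508 pm → p₀ = h/λ₀ = 1.5963e-22 kg·m/s
Δλ = λ_C(1 − cos 127°) = 3.8865 pm
λ' = 8.0373 pm → p' = h/λ' = 8.2442e-23 kg·m/s

The scattered photon makes angle θ = 127° with the incident direction, so by the law of cosines:
|p⃗_e|² = p₀² + p'² − 2p₀p'cos θ
|p⃗_e|² = (1.5963e-22)² + (8.2442e-23)² − 2·1.5963e-22·8.2442e-23·cos(127°)
|p⃗_e| = 2.1936e-22 kg·m/s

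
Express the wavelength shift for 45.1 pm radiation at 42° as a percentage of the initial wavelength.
1.3818%

Calculate the Compton shift:
Δλ = λ_C(1 - cos(42°))
Δλ = 2.4263 × (1 - cos(42°))
Δλ = 2.4263 × 0.2569
Δλ = 0.6232 pm

Percentage change:
(Δλ/λ₀) × 100 = (0.6232/45.1) × 100
= 1.3818%

(Intermediate values are shown rounded; full precision is carried through to the final answer.)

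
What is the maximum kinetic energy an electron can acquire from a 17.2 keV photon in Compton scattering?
1.0849 keV

Maximum energy transfer occurs at θ = 180° (backscattering).

Initial photon: E₀ = 17.2 keV → λ₀ = 72.0838 pm

Maximum Compton shift (at 180°):
Δλ_max = 2λ_C = 2 × 2.4263 = 4.8526 pm

Final wavelength:
λ' = 72.0838 + 4.8526 = 76.9365 pm

Minimum photon energy (maximum energy to electron):
E'_min = hc/λ' = 16.1151 keV

Maximum electron kinetic energy:
K_max = E₀ - E'_min = 17.2000 - 16.1151 = 1.0849 keV

(Intermediate values are shown rounded; full precision is carried through to the final answer.)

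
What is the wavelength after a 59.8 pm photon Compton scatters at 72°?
61.4765 pm

Using the Compton scattering formula:
λ' = λ + Δλ = λ + λ_C(1 - cos θ)

Given:
- Initial wavelength λ = 59.8 pm
- Scattering angle θ = 72°
- Compton wavelength λ_C ≈ 2.4263 pm

Calculate the shift:
Δλ = 2.4263 × (1 - cos(72°))
Δλ = 2.4263 × 0.6910
Δλ = 1.6765 pm

Final wavelength:
λ' = 59.8 + 1.6765 = 61.4765 pm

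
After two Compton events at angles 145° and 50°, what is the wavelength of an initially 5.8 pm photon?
11.0805 pm

Apply Compton shift twice:

First scattering at θ₁ = 145°:
Δλ₁ = λ_C(1 - cos(145°))
Δλ₁ = 2.4263 × 1.8192
Δλ₁ = 4.4138 pm

After first scattering:
λ₁ = 5.8 + 4.4138 = 10.2138 pm

Second scattering at θ₂ = 50°:
Δλ₂ = λ_C(1 - cos(50°))
Δλ₂ = 2.4263 × 0.3572
Δλ₂ = 0.8667 pm

Final wavelength:
λ₂ = 10.2138 + 0.8667 = 11.0805 pm

Total shift: Δλ_total = 4.4138 + 0.8667 = 5.2805 pm

(Intermediate values are shown rounded; full precision is carried through to the final answer.)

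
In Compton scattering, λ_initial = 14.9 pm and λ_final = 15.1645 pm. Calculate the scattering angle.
27.00°

First find the wavelength shift:
Δλ = λ' - λ = 15.1645 - 14.9 = 0.2645 pm

Using Δλ = λ_C(1 - cos θ), with λ_C = h/(m_e·c) ≈ 2.42631024 pm:
cos θ = 1 - Δλ/λ_C
cos θ = 1 - 0.2645/2.42631024
cos θ = 0.890987

θ = arccos(0.890987)
θ = 27.00°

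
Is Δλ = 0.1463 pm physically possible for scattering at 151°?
No, inconsistent

Calculate the expected shift for θ = 151°:

Δλ_expected = λ_C(1 - cos(151°))
Δλ_expected = 2.4263 × (1 - cos(151°))
Δλ_expected = 2.4263 × 1.8746
Δλ_expected = 4.5484 pm

Given shift: 0.1463 pm
Expected shift: 4.5484 pm
Difference: 4.4021 pm

The values do not match. The given shift corresponds to θ ≈ 20.0°, not 151°.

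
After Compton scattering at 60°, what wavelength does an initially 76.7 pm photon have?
77.9132 pm

Using the Compton formula: λ' = λ + λ_C(1 − cos θ)

For θ = 60°, cos θ = 1/2 (exact) = 0.5000, so:
1 − cos 60° = 1 − (1/2) = 0.5000

Δλ = λ_C × 0.5000 = 2.4263 × 0.5000 = 1.2132 pm

λ' = 76.7 + 1.2132 = 77.9132 pm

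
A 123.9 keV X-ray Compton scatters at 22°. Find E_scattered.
121.7504 keV

First convert energy to wavelength:
λ = hc/E, with hc ≈ 1239.842 keV·pm (i.e. 1239.842 eV·nm)

For E = 123.9 keV = 123900 eV:
λ = 1239.842 keV·pm / 123.9 keV
λ = 10.0068 pm

Calculate the Compton shift:
Δλ = λ_C(1 - cos(22°)) = 2.4263 × 0.0728
Δλ = 0.1767 pm

Final wavelength:
λ' = 10.0068 + 0.1767 = 10.1835 pm

Final energy:
E' = hc/λ' = 1239.842 / 10.1835 = 121.7504 keV

(Intermediate values are shown rounded; full precision is carried through to the final answer.)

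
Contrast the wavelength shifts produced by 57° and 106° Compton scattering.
106° produces the larger shift by a factor of 2.801

Calculate both shifts using Δλ = λ_C(1 - cos θ):

For θ₁ = 57°:
Δλ₁ = 2.4263 × (1 - cos(57°))
Δλ₁ = 2.4263 × 0.4554
Δλ₁ = 1.1048 pm

For θ₂ = 106°:
Δλ₂ = 2.4263 × (1 - cos(106°))
Δλ₂ = 2.4263 × 1.2756
Δλ₂ = 3.0951 pm

The 106° angle produces the larger shift.
Ratio: 3.0951/1.1048 = 2.801

(Intermediate values are shown rounded; full precision is carried through to the final answer.)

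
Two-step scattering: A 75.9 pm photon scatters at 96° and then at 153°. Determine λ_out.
83.1681 pm

Apply Compton shift twice:

First scattering at θ₁ = 96°:
Δλ₁ = λ_C(1 - cos(96°))
Δλ₁ = 2.4263 × 1.1045
Δλ₁ = 2.6799 pm

After first scattering:
λ₁ = 75.9 + 2.6799 = 78.5799 pm

Second scattering at θ₂ = 153°:
Δλ₂ = λ_C(1 - cos(153°))
Δλ₂ = 2.4263 × 1.8910
Δλ₂ = 4.5882 pm

Final wavelength:
λ₂ = 78.5799 + 4.5882 = 83.1681 pm

Total shift: Δλ_total = 2.6799 + 4.5882 = 7.2681 pm

(Intermediate values are shown rounded; full precision is carried through to the final answer.)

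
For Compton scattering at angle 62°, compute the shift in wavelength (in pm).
1.2872 pm

Using the Compton scattering formula:
Δλ = λ_C(1 - cos θ)

where λ_C = h/(m_e·c) ≈ 2.4263 pm is the Compton wavelength of an electron.

For θ = 62°:
cos(62°) = 0.4695
1 - cos(62°) = 0.5305

Δλ = 2.4263 × 0.5305
Δλ = 1.2872 pm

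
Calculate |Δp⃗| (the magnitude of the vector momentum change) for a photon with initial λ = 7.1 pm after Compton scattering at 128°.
1.3869e-22 kg·m/s

Photon momentum magnitude is p = h/λ.

Initial momentum:
p₀ = h/λ = 6.6261e-34/7.1000e-12 = 9.3325e-23 kg·m/s

After scattering:
λ' = λ + Δλ = 7.1 + 3.9201 = 11.0201 pm
p' = h/λ' = 6.6261e-34/1.1020e-11 = 6.0127e-23 kg·m/s

Momentum is a vector; the scattered photon's direction makes angle θ = 128° with the incident direction. The magnitude of the vector change Δp⃗ = p⃗₀ − p⃗' is found from the law of cosines:
|Δp⃗|² = p₀² + p'² − 2p₀p'cos θ
|Δp⃗|² = (9.3325e-23)² + (6.0127e-23)² − 2·9.3325e-23·6.0127e-23·cos(128°)
|Δp⃗| = 1.3869e-22 kg·m/s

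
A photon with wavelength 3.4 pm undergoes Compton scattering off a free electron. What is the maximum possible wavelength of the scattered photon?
8.2526 pm (at θ = 180°)

The Compton shift is Δλ = λ_C(1 − cos θ).

Since cos θ ranges from −1 to 1, the factor (1 − cos θ) ranges from 0 to 2; the maximum shift occurs at θ = 180° (backscattering):
Δλ_max = 2λ_C = 2 × 2.4263 pm = 4.8526 pm

Maximum scattered wavelength:
λ'_max = λ₀ + Δλ_max = 3.4 + 4.8526 = 8.2526 pm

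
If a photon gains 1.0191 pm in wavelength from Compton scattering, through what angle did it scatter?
54.55°

From the Compton formula Δλ = λ_C(1 - cos θ), we can solve for θ:

cos θ = 1 - Δλ/λ_C

Given:
- Δλ = 1.0191 pm
- λ_C = h/(m_e·c) ≈ 2.42631024 pm

cos θ = 1 - 1.0191/2.42631024
cos θ = 1 - 0.420020
cos θ = 0.579980

θ = arccos(0.579980)
θ = 54.55°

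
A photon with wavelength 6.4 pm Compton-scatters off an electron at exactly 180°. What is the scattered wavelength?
11.2526 pm

Using the Compton formula: λ' = λ + λ_C(1 − cos θ)

For θ = 180°, cos θ = -1 (exact) = -1.0000, so:
1 − cos 180° = 1 − (-1) = 2.0000

Δλ = λ_C × 2.0000 = 2.4263 × 2.0000 = 4.8526 pm

λ' = 6.4 + 4.8526 = 11.2526 pm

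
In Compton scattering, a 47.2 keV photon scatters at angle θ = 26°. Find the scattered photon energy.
46.7629 keV

First convert energy to wavelength:
λ = hc/E, with hc ≈ 1239.842 keV·pm (i.e. 1239.842 eV·nm)

For E = 47.2 keV = 47200 eV:
λ = 1239.842 keV·pm / 47.2 keV
λ = 26.2678 pm

Calculate the Compton shift:
Δλ = λ_C(1 - cos(26°)) = 2.4263 × 0.1012
Δλ = 0.2456 pm

Final wavelength:
λ' = 26.2678 + 0.2456 = 26.5134 pm

Final energy:
E' = hc/λ' = 1239.842 / 26.5134 = 46.7629 keV

(Intermediate values are shown rounded; full precision is carried through to the final answer.)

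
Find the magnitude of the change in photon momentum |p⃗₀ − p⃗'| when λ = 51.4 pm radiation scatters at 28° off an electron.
6.2206e-24 kg·m/s

Photon momentum magnitude is p = h/λ.

Initial momentum:
p₀ = h/λ = 6.6261e-34/5.1400e-11 = 1.2891e-23 kg·m/s

After scattering:
λ' = λ + Δλ = 51.4 + 0.2840 = 51.6840 pm
p' = h/λ' = 6.6261e-34/5.1684e-11 = 1.2820e-23 kg·m/s

Momentum is a vector; the scattered photon's direction makes angle θ = 28° with the incident direction. The magnitude of the vector change Δp⃗ = p⃗₀ − p⃗' is found from the law of cosines:
|Δp⃗|² = p₀² + p'² − 2p₀p'cos θ
|Δp⃗|² = (1.2891e-23)² + (1.2820e-23)² − 2·1.2891e-23·1.2820e-23·cos(28°)
|Δp⃗| = 6.2206e-24 kg·m/s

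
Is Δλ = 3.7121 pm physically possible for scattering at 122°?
Yes, consistent

Calculate the expected shift for θ = 122°:

Δλ_expected = λ_C(1 - cos(122°))
Δλ_expected = 2.4263 × (1 - cos(122°))
Δλ_expected = 2.4263 × 1.5299
Δλ_expected = 3.7121 pm

Given shift: 3.7121 pm
Expected shift: 3.7121 pm
Difference: 0.0000 pm

The values match. This is consistent with Compton scattering at the stated angle.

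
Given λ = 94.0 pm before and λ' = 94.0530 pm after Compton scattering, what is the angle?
12.00°

First find the wavelength shift:
Δλ = λ' - λ = 94.0530 - 94.0 = 0.0530 pm

Using Δλ = λ_C(1 - cos θ), with λ_C = h/(m_e·c) ≈ 2.42631024 pm:
cos θ = 1 - Δλ/λ_C
cos θ = 1 - 0.0530/2.42631024
cos θ = 0.978156

θ = arccos(0.978156)
θ = 12.00°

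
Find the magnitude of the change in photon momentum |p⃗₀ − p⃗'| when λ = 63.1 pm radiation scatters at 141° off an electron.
1.9165e-23 kg·m/s

Photon momentum magnitude is p = h/λ.

Initial momentum:
p₀ = h/λ = 6.6261e-34/6.3100e-11 = 1.0501e-23 kg·m/s

After scattering:
λ' = λ + Δλ = 63.1 + 4.3119 = 67.4119 pm
p' = h/λ' = 6.6261e-34/6.7412e-11 = 9.8292e-24 kg·m/s

Momentum is a vector; the scattered photon's direction makes angle θ = 141° with the incident direction. The magnitude of the vector change Δp⃗ = p⃗₀ − p⃗' is found from the law of cosines:
|Δp⃗|² = p₀² + p'² − 2p₀p'cos θ
|Δp⃗|² = (1.0501e-23)² + (9.8292e-24)² − 2·1.0501e-23·9.8292e-24·cos(141°)
|Δp⃗| = 1.9165e-23 kg·m/s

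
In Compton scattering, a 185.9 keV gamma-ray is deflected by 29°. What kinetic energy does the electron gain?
8.1096 keV

By energy conservation: K_e = E_initial - E_final

First find the scattered photon energy:
Initial wavelength: λ = hc/E = 6.6694 pm
Compton shift: Δλ = λ_C(1 - cos(29°)) = 0.3042 pm
Final wavelength: λ' = 6.6694 + 0.3042 = 6.9736 pm
Final photon energy: E' = hc/λ' = 177.7904 keV

Electron kinetic energy:
K_e = E - E' = 185.9000 - 177.7904 = 8.1096 keV

(Intermediate values are shown rounded; full precision is carried through to the final answer.)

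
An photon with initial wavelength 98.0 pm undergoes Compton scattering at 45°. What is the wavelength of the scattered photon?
98.7106 pm

Using the Compton scattering formula:
λ' = λ + Δλ = λ + λ_C(1 - cos θ)

Given:
- Initial wavelength λ = 98.0 pm
- Scattering angle θ = 45°
- Compton wavelength λ_C ≈ 2.4263 pm

Calculate the shift:
Δλ = 2.4263 × (1 - cos(45°))
Δλ = 2.4263 × 0.2929
Δλ = 0.7106 pm

Final wavelength:
λ' = 98.0 + 0.7106 = 98.7106 pm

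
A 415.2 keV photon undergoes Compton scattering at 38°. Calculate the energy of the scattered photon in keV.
354.1916 keV

First convert energy to wavelength:
λ = hc/E, with hc ≈ 1239.842 keV·pm (i.e. 1239.842 eV·nm)

For E = 415.2 keV = 415200 eV:
λ = 1239.842 keV·pm / 415.2 keV
λ = 2.9861 pm

Calculate the Compton shift:
Δλ = λ_C(1 - cos(38°)) = 2.4263 × 0.2120
Δλ = 0.5144 pm

Final wavelength:
λ' = 2.9861 + 0.5144 = 3.5005 pm

Final energy:
E' = hc/λ' = 1239.842 / 3.5005 = 354.1916 keV

(Intermediate values are shown rounded; full precision is carried through to the final answer.)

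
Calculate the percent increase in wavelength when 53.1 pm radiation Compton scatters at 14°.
0.1357%

Calculate the Compton shift:
Δλ = λ_C(1 - cos(14°))
Δλ = 2.4263 × (1 - cos(14°))
Δλ = 2.4263 × 0.0297
Δλ = 0.0721 pm

Percentage change:
(Δλ/λ₀) × 100 = (0.0721/53.1) × 100
= 0.1357%

(Intermediate values are shown rounded; full precision is carried through to the final answer.)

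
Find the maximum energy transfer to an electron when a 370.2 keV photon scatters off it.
219.0317 keV

Maximum energy transfer occurs at θ = 180° (backscattering).

Initial photon: E₀ = 370.2 keV → λ₀ = 3.3491 pm

Maximum Compton shift (at 180°):
Δλ_max = 2λ_C = 2 × 2.4263 = 4.8526 pm

Final wavelength:
λ' = 3.3491 + 4.8526 = 8.2017 pm

Minimum photon energy (maximum energy to electron):
E'_min = hc/λ' = 151.1683 keV

Maximum electron kinetic energy:
K_max = E₀ - E'_min = 370.2000 - 151.1683 = 219.0317 keV

(Intermediate values are shown rounded; full precision is carried through to the final answer.)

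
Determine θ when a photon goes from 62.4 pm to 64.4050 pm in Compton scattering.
80.00°

First find the wavelength shift:
Δλ = λ' - λ = 64.4050 - 62.4 = 2.0050 pm

Using Δλ = λ_C(1 - cos θ), with λ_C = h/(m_e·c) ≈ 2.42631024 pm:
cos θ = 1 - Δλ/λ_C
cos θ = 1 - 2.0050/2.42631024
cos θ = 0.173642

θ = arccos(0.173642)
θ = 80.00°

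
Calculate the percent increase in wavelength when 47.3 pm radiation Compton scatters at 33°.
0.8276%

Calculate the Compton shift:
Δλ = λ_C(1 - cos(33°))
Δλ = 2.4263 × (1 - cos(33°))
Δλ = 2.4263 × 0.1613
Δλ = 0.3914 pm

Percentage change:
(Δλ/λ₀) × 100 = (0.3914/47.3) × 100
= 0.8276%

(Intermediate values are shown rounded; full precision is carried through to the final answer.)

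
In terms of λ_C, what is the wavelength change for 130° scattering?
1.6428 λ_C

The Compton shift formula is:
Δλ = λ_C(1 - cos θ)

Dividing both sides by λ_C:
Δλ/λ_C = 1 - cos θ

For θ = 130°:
Δλ/λ_C = 1 - cos(130°)
Δλ/λ_C = 1 - -0.6428
Δλ/λ_C = 1.6428

This means the shift is 1.6428 × λ_C = 3.9859 pm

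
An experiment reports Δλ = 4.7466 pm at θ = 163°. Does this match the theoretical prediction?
Yes, consistent

Calculate the expected shift for θ = 163°:

Δλ_expected = λ_C(1 - cos(163°))
Δλ_expected = 2.4263 × (1 - cos(163°))
Δλ_expected = 2.4263 × 1.9563
Δλ_expected = 4.7466 pm

Given shift: 4.7466 pm
Expected shift: 4.7466 pm
Difference: 0.0000 pm

The values match. This is consistent with Compton scattering at the stated angle.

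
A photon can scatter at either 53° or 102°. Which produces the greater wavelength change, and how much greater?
102° produces the larger shift by a factor of 3.034

Calculate both shifts using Δλ = λ_C(1 - cos θ):

For θ₁ = 53°:
Δλ₁ = 2.4263 × (1 - cos(53°))
Δλ₁ = 2.4263 × 0.3982
Δλ₁ = 0.9661 pm

For θ₂ = 102°:
Δλ₂ = 2.4263 × (1 - cos(102°))
Δλ₂ = 2.4263 × 1.2079
Δλ₂ = 2.9308 pm

The 102° angle produces the larger shift.
Ratio: 2.9308/0.9661 = 3.034

(Intermediate values are shown rounded; full precision is carried through to the final answer.)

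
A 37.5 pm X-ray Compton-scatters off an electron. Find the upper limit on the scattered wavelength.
42.3526 pm (at θ = 180°)

The Compton shift is Δλ = λ_C(1 − cos θ).

Since cos θ ranges from −1 to 1, the factor (1 − cos θ) ranges from 0 to 2; the maximum shift occurs at θ = 180° (backscattering):
Δλ_max = 2λ_C = 2 × 2.4263 pm = 4.8526 pm

Maximum scattered wavelength:
λ'_max = λ₀ + Δλ_max = 37.5 + 4.8526 = 42.3526 pm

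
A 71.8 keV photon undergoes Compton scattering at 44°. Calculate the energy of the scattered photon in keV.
69.0760 keV

First convert energy to wavelength:
λ = hc/E, with hc ≈ 1239.842 keV·pm (i.e. 1239.842 eV·nm)

For E = 71.8 keV = 71800 eV:
λ = 1239.842 keV·pm / 71.8 keV
λ = 17.2680 pm

Calculate the Compton shift:
Δλ = λ_C(1 - cos(44°)) = 2.4263 × 0.2807
Δλ = 0.6810 pm

Final wavelength:
λ' = 17.2680 + 0.6810 = 17.9490 pm

Final energy:
E' = hc/λ' = 1239.842 / 17.9490 = 69.0760 keV

(Intermediate values are shown rounded; full precision is carried through to the final answer.)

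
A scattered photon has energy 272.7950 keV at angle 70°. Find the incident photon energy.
420.4999 keV

Convert final energy to wavelength (hc ≈ 1239.842 keV·pm):
λ' = hc/E' = 1239.842 / 272.7950 = 4.5450 pm

Calculate the Compton shift:
Δλ = λ_C(1 - cos(70°))
Δλ = 2.4263 × (1 - cos(70°))
Δλ = 1.5965 pm

Initial wavelength:
λ = λ' - Δλ = 4.5450 - 1.5965 = 2.9485 pm

Initial energy:
E = hc/λ = 1239.842 / 2.9485 = 420.4999 keV

(Intermediate values are shown rounded; full precision is carried through to the final answer.)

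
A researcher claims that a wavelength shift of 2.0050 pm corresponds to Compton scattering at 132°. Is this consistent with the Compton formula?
No, inconsistent

Calculate the expected shift for θ = 132°:

Δλ_expected = λ_C(1 - cos(132°))
Δλ_expected = 2.4263 × (1 - cos(132°))
Δλ_expected = 2.4263 × 1.6691
Δλ_expected = 4.0498 pm

Given shift: 2.0050 pm
Expected shift: 4.0498 pm
Difference: 2.0448 pm

The values do not match. The given shift corresponds to θ ≈ 80.0°, not 132°.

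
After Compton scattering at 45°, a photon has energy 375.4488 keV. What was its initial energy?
478.3999 keV

Convert final energy to wavelength (hc ≈ 1239.842 keV·pm):
λ' = hc/E' = 1239.842 / 375.4488 = 3.3023 pm

Calculate the Compton shift:
Δλ = λ_C(1 - cos(45°))
Δλ = 2.4263 × (1 - cos(45°))
Δλ = 0.7106 pm

Initial wavelength:
λ = λ' - Δλ = 3.3023 - 0.7106 = 2.5916 pm

Initial energy:
E = hc/λ = 1239.842 / 2.5916 = 478.3999 keV

(Intermediate values are shown rounded; full precision is carried through to the final answer.)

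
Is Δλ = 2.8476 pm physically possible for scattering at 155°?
No, inconsistent

Calculate the expected shift for θ = 155°:

Δλ_expected = λ_C(1 - cos(155°))
Δλ_expected = 2.4263 × (1 - cos(155°))
Δλ_expected = 2.4263 × 1.9063
Δλ_expected = 4.6253 pm

Given shift: 2.8476 pm
Expected shift: 4.6253 pm
Difference: 1.7777 pm

The values do not match. The given shift corresponds to θ ≈ 100.0°, not 155°.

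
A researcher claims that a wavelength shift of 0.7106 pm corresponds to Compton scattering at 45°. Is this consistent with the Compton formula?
Yes, consistent

Calculate the expected shift for θ = 45°:

Δλ_expected = λ_C(1 - cos(45°))
Δλ_expected = 2.4263 × (1 - cos(45°))
Δλ_expected = 2.4263 × 0.2929
Δλ_expected = 0.7106 pm

Given shift: 0.7106 pm
Expected shift: 0.7106 pm
Difference: 0.0000 pm

The values match. This is consistent with Compton scattering at the stated angle.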